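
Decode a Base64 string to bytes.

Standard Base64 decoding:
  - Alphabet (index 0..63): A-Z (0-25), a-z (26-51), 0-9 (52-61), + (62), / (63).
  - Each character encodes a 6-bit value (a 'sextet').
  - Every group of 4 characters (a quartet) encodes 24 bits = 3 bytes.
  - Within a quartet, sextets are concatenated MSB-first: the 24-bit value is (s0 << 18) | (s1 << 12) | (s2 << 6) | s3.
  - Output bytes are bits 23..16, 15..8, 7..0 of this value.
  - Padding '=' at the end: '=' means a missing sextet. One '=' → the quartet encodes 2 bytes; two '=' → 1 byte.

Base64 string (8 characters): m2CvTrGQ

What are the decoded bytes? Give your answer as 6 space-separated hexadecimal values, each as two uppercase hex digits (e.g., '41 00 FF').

Answer: 9B 60 AF 4E B1 90

Derivation:
After char 0 ('m'=38): chars_in_quartet=1 acc=0x26 bytes_emitted=0
After char 1 ('2'=54): chars_in_quartet=2 acc=0x9B6 bytes_emitted=0
After char 2 ('C'=2): chars_in_quartet=3 acc=0x26D82 bytes_emitted=0
After char 3 ('v'=47): chars_in_quartet=4 acc=0x9B60AF -> emit 9B 60 AF, reset; bytes_emitted=3
After char 4 ('T'=19): chars_in_quartet=1 acc=0x13 bytes_emitted=3
After char 5 ('r'=43): chars_in_quartet=2 acc=0x4EB bytes_emitted=3
After char 6 ('G'=6): chars_in_quartet=3 acc=0x13AC6 bytes_emitted=3
After char 7 ('Q'=16): chars_in_quartet=4 acc=0x4EB190 -> emit 4E B1 90, reset; bytes_emitted=6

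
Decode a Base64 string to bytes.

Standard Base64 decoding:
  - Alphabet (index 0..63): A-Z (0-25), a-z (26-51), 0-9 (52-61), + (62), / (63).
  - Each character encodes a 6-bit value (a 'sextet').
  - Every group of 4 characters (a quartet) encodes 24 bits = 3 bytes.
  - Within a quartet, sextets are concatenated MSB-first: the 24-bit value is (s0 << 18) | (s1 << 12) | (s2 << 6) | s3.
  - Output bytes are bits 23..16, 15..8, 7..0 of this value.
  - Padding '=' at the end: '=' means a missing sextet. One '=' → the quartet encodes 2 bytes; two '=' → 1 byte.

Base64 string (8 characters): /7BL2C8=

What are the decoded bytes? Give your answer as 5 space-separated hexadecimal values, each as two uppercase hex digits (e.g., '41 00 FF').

After char 0 ('/'=63): chars_in_quartet=1 acc=0x3F bytes_emitted=0
After char 1 ('7'=59): chars_in_quartet=2 acc=0xFFB bytes_emitted=0
After char 2 ('B'=1): chars_in_quartet=3 acc=0x3FEC1 bytes_emitted=0
After char 3 ('L'=11): chars_in_quartet=4 acc=0xFFB04B -> emit FF B0 4B, reset; bytes_emitted=3
After char 4 ('2'=54): chars_in_quartet=1 acc=0x36 bytes_emitted=3
After char 5 ('C'=2): chars_in_quartet=2 acc=0xD82 bytes_emitted=3
After char 6 ('8'=60): chars_in_quartet=3 acc=0x360BC bytes_emitted=3
Padding '=': partial quartet acc=0x360BC -> emit D8 2F; bytes_emitted=5

Answer: FF B0 4B D8 2F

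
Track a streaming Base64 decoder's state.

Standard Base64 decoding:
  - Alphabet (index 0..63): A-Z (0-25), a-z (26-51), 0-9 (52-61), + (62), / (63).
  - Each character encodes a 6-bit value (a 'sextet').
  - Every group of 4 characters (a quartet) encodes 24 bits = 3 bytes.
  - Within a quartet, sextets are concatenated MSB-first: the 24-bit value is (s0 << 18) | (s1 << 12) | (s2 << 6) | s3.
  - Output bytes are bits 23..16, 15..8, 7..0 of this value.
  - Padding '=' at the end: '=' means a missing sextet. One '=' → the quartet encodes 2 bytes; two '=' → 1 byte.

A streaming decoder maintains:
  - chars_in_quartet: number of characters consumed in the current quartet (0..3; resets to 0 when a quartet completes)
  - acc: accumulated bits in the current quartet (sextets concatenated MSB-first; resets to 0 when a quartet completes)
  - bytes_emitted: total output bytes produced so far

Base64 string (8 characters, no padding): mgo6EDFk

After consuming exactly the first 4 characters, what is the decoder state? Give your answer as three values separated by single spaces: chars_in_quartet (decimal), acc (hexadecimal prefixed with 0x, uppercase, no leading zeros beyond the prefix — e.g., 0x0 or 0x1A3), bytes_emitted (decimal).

Answer: 0 0x0 3

Derivation:
After char 0 ('m'=38): chars_in_quartet=1 acc=0x26 bytes_emitted=0
After char 1 ('g'=32): chars_in_quartet=2 acc=0x9A0 bytes_emitted=0
After char 2 ('o'=40): chars_in_quartet=3 acc=0x26828 bytes_emitted=0
After char 3 ('6'=58): chars_in_quartet=4 acc=0x9A0A3A -> emit 9A 0A 3A, reset; bytes_emitted=3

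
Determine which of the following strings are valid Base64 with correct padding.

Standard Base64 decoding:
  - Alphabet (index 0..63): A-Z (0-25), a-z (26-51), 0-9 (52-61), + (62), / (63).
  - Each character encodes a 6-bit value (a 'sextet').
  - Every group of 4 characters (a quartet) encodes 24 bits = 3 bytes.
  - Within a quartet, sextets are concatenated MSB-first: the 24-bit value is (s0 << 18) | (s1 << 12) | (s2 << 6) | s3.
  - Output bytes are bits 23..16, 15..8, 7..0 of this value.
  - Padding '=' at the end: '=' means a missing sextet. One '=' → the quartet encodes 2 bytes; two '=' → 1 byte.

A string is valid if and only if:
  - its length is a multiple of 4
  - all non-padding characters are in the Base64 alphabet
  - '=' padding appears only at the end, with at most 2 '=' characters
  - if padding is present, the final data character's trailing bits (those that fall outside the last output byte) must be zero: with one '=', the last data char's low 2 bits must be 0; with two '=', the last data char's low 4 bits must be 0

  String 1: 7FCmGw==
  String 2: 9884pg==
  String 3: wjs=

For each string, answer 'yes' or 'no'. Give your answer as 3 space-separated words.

String 1: '7FCmGw==' → valid
String 2: '9884pg==' → valid
String 3: 'wjs=' → valid

Answer: yes yes yes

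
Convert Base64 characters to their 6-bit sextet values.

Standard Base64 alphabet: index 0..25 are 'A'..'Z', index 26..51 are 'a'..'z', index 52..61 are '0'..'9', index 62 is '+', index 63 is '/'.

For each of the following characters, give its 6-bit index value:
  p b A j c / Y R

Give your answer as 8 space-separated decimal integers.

'p': a..z range, 26 + ord('p') − ord('a') = 41
'b': a..z range, 26 + ord('b') − ord('a') = 27
'A': A..Z range, ord('A') − ord('A') = 0
'j': a..z range, 26 + ord('j') − ord('a') = 35
'c': a..z range, 26 + ord('c') − ord('a') = 28
'/': index 63
'Y': A..Z range, ord('Y') − ord('A') = 24
'R': A..Z range, ord('R') − ord('A') = 17

Answer: 41 27 0 35 28 63 24 17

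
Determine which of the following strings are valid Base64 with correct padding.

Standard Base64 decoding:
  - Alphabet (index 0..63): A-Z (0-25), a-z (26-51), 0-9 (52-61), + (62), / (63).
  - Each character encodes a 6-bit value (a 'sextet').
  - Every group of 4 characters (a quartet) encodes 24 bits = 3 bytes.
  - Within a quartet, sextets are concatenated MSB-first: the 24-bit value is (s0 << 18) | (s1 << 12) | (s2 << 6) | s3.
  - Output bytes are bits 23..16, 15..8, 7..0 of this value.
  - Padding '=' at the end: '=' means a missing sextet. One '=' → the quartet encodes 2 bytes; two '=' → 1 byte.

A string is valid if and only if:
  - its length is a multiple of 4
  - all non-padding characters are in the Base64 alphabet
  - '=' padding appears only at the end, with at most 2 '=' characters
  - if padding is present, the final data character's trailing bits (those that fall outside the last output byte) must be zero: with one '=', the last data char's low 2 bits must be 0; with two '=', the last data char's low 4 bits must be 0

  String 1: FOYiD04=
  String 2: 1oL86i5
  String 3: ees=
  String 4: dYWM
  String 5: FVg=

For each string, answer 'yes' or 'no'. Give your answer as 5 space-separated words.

String 1: 'FOYiD04=' → valid
String 2: '1oL86i5' → invalid (len=7 not mult of 4)
String 3: 'ees=' → valid
String 4: 'dYWM' → valid
String 5: 'FVg=' → valid

Answer: yes no yes yes yes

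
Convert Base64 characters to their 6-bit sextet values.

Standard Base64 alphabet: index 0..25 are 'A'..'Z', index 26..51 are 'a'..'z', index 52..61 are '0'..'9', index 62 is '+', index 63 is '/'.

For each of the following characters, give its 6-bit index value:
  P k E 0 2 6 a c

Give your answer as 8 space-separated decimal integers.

Answer: 15 36 4 52 54 58 26 28

Derivation:
'P': A..Z range, ord('P') − ord('A') = 15
'k': a..z range, 26 + ord('k') − ord('a') = 36
'E': A..Z range, ord('E') − ord('A') = 4
'0': 0..9 range, 52 + ord('0') − ord('0') = 52
'2': 0..9 range, 52 + ord('2') − ord('0') = 54
'6': 0..9 range, 52 + ord('6') − ord('0') = 58
'a': a..z range, 26 + ord('a') − ord('a') = 26
'c': a..z range, 26 + ord('c') − ord('a') = 28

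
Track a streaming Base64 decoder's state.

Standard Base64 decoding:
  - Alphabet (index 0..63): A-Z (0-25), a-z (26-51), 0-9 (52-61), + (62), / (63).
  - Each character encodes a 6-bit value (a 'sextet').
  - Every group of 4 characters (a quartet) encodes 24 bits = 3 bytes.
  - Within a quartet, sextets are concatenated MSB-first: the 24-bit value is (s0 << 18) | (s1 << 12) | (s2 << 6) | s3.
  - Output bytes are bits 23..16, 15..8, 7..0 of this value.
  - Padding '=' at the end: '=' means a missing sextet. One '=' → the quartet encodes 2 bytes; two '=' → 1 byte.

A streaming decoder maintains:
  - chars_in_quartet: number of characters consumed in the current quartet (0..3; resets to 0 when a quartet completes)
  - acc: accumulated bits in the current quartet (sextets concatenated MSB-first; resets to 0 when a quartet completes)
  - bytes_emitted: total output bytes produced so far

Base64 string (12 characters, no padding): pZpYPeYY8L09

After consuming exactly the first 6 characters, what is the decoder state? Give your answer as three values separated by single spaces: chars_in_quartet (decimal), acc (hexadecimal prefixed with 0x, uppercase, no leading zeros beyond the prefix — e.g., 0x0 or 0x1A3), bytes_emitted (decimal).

After char 0 ('p'=41): chars_in_quartet=1 acc=0x29 bytes_emitted=0
After char 1 ('Z'=25): chars_in_quartet=2 acc=0xA59 bytes_emitted=0
After char 2 ('p'=41): chars_in_quartet=3 acc=0x29669 bytes_emitted=0
After char 3 ('Y'=24): chars_in_quartet=4 acc=0xA59A58 -> emit A5 9A 58, reset; bytes_emitted=3
After char 4 ('P'=15): chars_in_quartet=1 acc=0xF bytes_emitted=3
After char 5 ('e'=30): chars_in_quartet=2 acc=0x3DE bytes_emitted=3

Answer: 2 0x3DE 3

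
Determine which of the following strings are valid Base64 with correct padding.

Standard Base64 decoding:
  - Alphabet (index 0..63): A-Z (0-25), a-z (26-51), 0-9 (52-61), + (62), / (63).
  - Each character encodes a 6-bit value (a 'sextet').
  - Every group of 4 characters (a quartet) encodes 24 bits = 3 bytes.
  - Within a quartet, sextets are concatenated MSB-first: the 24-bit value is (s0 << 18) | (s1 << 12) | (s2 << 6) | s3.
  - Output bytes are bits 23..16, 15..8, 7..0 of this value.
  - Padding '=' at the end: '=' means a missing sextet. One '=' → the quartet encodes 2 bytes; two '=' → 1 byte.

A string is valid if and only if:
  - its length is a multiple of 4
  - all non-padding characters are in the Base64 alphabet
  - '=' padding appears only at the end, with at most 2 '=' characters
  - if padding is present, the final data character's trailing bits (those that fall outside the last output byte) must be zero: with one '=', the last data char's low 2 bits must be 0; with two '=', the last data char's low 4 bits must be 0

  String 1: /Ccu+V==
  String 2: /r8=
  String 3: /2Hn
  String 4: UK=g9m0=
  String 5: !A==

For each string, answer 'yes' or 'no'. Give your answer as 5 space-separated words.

Answer: no yes yes no no

Derivation:
String 1: '/Ccu+V==' → invalid (bad trailing bits)
String 2: '/r8=' → valid
String 3: '/2Hn' → valid
String 4: 'UK=g9m0=' → invalid (bad char(s): ['=']; '=' in middle)
String 5: '!A==' → invalid (bad char(s): ['!'])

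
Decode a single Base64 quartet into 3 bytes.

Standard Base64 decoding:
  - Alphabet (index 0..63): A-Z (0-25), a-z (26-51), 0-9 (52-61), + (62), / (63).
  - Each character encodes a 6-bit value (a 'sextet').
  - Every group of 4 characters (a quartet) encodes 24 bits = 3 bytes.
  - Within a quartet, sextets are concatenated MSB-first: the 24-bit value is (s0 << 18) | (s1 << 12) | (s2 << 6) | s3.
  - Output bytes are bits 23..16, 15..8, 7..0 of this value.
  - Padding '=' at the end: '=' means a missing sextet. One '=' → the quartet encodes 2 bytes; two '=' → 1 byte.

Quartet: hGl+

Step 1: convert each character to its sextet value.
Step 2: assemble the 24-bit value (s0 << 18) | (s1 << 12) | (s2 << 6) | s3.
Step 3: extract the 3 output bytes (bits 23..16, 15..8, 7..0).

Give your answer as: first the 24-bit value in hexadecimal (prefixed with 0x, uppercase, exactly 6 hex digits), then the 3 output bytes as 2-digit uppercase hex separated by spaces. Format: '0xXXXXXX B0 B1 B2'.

Answer: 0x84697E 84 69 7E

Derivation:
Sextets: h=33, G=6, l=37, +=62
24-bit: (33<<18) | (6<<12) | (37<<6) | 62
      = 0x840000 | 0x006000 | 0x000940 | 0x00003E
      = 0x84697E
Bytes: (v>>16)&0xFF=84, (v>>8)&0xFF=69, v&0xFF=7E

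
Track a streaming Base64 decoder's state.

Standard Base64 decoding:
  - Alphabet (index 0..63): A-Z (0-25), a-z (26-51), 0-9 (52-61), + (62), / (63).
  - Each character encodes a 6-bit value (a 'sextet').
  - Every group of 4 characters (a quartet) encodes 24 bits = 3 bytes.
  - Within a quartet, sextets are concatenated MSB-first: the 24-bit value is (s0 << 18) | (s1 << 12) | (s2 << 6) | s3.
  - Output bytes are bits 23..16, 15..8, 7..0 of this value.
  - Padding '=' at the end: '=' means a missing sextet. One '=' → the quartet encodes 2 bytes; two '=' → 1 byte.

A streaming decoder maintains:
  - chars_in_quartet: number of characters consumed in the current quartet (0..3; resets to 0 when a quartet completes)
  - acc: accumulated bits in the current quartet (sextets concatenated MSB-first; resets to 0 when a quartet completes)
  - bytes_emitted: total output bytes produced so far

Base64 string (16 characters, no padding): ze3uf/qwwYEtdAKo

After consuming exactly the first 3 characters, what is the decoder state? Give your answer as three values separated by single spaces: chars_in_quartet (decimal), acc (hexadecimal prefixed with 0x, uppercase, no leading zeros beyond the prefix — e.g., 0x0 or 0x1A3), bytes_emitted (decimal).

Answer: 3 0x337B7 0

Derivation:
After char 0 ('z'=51): chars_in_quartet=1 acc=0x33 bytes_emitted=0
After char 1 ('e'=30): chars_in_quartet=2 acc=0xCDE bytes_emitted=0
After char 2 ('3'=55): chars_in_quartet=3 acc=0x337B7 bytes_emitted=0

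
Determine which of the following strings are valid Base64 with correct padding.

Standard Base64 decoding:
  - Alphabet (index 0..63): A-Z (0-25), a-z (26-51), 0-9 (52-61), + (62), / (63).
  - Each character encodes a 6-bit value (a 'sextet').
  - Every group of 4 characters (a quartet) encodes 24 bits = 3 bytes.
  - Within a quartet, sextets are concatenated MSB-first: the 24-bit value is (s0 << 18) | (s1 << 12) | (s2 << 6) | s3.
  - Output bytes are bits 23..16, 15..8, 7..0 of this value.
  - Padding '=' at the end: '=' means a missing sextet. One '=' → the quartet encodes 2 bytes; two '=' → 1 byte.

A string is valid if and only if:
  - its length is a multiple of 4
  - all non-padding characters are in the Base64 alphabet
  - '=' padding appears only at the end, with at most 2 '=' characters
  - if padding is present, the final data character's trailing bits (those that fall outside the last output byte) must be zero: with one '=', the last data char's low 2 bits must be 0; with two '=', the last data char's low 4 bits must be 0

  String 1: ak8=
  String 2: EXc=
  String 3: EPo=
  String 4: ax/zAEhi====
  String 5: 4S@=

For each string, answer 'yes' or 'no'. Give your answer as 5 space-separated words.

Answer: yes yes yes no no

Derivation:
String 1: 'ak8=' → valid
String 2: 'EXc=' → valid
String 3: 'EPo=' → valid
String 4: 'ax/zAEhi====' → invalid (4 pad chars (max 2))
String 5: '4S@=' → invalid (bad char(s): ['@'])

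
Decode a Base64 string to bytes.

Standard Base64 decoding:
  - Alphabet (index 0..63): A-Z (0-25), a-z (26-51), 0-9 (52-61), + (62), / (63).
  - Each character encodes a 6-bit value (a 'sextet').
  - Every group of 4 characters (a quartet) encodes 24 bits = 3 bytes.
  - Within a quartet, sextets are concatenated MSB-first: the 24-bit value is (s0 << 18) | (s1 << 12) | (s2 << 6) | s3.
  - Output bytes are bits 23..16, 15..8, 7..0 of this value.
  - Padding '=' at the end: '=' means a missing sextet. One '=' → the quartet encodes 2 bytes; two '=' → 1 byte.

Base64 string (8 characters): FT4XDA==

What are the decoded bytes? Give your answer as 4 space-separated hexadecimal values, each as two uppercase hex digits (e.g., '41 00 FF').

Answer: 15 3E 17 0C

Derivation:
After char 0 ('F'=5): chars_in_quartet=1 acc=0x5 bytes_emitted=0
After char 1 ('T'=19): chars_in_quartet=2 acc=0x153 bytes_emitted=0
After char 2 ('4'=56): chars_in_quartet=3 acc=0x54F8 bytes_emitted=0
After char 3 ('X'=23): chars_in_quartet=4 acc=0x153E17 -> emit 15 3E 17, reset; bytes_emitted=3
After char 4 ('D'=3): chars_in_quartet=1 acc=0x3 bytes_emitted=3
After char 5 ('A'=0): chars_in_quartet=2 acc=0xC0 bytes_emitted=3
Padding '==': partial quartet acc=0xC0 -> emit 0C; bytes_emitted=4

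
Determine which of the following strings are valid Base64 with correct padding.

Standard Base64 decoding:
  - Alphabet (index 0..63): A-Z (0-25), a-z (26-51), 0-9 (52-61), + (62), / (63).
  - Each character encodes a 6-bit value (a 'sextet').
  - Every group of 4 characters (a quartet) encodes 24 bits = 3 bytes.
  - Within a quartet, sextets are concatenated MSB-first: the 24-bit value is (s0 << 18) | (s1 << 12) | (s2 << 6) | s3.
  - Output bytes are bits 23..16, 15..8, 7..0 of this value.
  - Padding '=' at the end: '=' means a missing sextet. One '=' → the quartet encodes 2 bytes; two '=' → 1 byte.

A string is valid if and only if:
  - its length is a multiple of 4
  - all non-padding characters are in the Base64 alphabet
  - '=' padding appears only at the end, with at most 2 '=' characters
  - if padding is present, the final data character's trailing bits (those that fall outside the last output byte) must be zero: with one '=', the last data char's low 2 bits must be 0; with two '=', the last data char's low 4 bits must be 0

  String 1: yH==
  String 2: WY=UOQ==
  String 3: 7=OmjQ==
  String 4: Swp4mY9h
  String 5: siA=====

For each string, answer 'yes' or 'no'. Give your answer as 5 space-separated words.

Answer: no no no yes no

Derivation:
String 1: 'yH==' → invalid (bad trailing bits)
String 2: 'WY=UOQ==' → invalid (bad char(s): ['=']; '=' in middle)
String 3: '7=OmjQ==' → invalid (bad char(s): ['=']; '=' in middle)
String 4: 'Swp4mY9h' → valid
String 5: 'siA=====' → invalid (5 pad chars (max 2))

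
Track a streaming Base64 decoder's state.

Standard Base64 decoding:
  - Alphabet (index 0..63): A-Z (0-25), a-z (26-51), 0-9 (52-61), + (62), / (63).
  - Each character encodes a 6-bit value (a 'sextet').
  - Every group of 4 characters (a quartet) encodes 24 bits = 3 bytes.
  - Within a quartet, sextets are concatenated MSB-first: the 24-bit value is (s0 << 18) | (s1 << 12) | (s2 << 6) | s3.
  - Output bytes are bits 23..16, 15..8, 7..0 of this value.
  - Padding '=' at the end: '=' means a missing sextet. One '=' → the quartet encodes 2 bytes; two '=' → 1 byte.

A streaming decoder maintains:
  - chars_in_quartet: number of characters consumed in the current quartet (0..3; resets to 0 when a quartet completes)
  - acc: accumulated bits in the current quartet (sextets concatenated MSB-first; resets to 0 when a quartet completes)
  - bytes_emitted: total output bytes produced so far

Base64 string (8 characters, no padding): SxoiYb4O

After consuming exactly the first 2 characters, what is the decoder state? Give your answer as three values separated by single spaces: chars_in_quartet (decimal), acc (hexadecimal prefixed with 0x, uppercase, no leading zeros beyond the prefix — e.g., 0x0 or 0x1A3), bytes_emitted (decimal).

After char 0 ('S'=18): chars_in_quartet=1 acc=0x12 bytes_emitted=0
After char 1 ('x'=49): chars_in_quartet=2 acc=0x4B1 bytes_emitted=0

Answer: 2 0x4B1 0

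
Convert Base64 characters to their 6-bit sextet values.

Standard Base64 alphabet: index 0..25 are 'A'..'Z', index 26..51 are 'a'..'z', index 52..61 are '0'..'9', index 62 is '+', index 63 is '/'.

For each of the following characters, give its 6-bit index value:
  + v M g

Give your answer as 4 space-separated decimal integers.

'+': index 62
'v': a..z range, 26 + ord('v') − ord('a') = 47
'M': A..Z range, ord('M') − ord('A') = 12
'g': a..z range, 26 + ord('g') − ord('a') = 32

Answer: 62 47 12 32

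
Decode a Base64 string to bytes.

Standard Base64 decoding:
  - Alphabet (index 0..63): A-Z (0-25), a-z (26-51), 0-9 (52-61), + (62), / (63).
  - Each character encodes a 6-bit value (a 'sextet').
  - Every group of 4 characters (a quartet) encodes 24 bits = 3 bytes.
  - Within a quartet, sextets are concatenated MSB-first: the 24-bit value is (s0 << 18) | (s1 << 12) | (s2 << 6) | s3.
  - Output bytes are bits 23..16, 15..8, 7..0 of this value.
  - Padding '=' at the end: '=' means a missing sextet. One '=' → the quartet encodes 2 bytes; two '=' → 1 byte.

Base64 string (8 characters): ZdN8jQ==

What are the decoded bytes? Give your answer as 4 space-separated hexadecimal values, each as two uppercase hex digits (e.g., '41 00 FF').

Answer: 65 D3 7C 8D

Derivation:
After char 0 ('Z'=25): chars_in_quartet=1 acc=0x19 bytes_emitted=0
After char 1 ('d'=29): chars_in_quartet=2 acc=0x65D bytes_emitted=0
After char 2 ('N'=13): chars_in_quartet=3 acc=0x1974D bytes_emitted=0
After char 3 ('8'=60): chars_in_quartet=4 acc=0x65D37C -> emit 65 D3 7C, reset; bytes_emitted=3
After char 4 ('j'=35): chars_in_quartet=1 acc=0x23 bytes_emitted=3
After char 5 ('Q'=16): chars_in_quartet=2 acc=0x8D0 bytes_emitted=3
Padding '==': partial quartet acc=0x8D0 -> emit 8D; bytes_emitted=4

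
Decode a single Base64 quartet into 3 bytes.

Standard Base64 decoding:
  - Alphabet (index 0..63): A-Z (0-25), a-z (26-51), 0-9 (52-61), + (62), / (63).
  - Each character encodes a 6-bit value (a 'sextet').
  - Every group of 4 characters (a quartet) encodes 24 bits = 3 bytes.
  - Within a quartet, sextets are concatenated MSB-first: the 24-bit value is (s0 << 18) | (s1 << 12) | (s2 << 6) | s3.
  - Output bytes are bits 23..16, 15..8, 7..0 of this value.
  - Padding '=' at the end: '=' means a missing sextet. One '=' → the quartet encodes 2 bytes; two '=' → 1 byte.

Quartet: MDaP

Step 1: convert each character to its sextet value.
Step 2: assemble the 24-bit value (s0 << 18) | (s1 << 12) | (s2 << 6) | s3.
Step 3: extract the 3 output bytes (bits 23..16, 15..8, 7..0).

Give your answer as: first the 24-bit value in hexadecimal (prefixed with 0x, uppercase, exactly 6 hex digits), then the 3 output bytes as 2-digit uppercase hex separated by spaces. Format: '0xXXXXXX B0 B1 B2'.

Sextets: M=12, D=3, a=26, P=15
24-bit: (12<<18) | (3<<12) | (26<<6) | 15
      = 0x300000 | 0x003000 | 0x000680 | 0x00000F
      = 0x30368F
Bytes: (v>>16)&0xFF=30, (v>>8)&0xFF=36, v&0xFF=8F

Answer: 0x30368F 30 36 8F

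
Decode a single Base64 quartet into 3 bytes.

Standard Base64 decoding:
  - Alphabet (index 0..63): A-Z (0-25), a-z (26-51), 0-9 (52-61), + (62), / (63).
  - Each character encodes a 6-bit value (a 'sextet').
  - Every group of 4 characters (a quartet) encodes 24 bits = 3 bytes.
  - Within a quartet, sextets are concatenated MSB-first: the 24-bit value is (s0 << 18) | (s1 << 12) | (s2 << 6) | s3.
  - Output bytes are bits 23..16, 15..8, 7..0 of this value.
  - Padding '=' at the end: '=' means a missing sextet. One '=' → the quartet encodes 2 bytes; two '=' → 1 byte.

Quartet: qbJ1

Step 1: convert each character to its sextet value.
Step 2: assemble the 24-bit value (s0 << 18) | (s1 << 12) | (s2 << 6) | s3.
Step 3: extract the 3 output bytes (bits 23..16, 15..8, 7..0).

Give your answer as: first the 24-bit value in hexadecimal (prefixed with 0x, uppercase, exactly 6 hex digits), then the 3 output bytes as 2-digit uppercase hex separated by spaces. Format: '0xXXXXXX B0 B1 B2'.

Answer: 0xA9B275 A9 B2 75

Derivation:
Sextets: q=42, b=27, J=9, 1=53
24-bit: (42<<18) | (27<<12) | (9<<6) | 53
      = 0xA80000 | 0x01B000 | 0x000240 | 0x000035
      = 0xA9B275
Bytes: (v>>16)&0xFF=A9, (v>>8)&0xFF=B2, v&0xFF=75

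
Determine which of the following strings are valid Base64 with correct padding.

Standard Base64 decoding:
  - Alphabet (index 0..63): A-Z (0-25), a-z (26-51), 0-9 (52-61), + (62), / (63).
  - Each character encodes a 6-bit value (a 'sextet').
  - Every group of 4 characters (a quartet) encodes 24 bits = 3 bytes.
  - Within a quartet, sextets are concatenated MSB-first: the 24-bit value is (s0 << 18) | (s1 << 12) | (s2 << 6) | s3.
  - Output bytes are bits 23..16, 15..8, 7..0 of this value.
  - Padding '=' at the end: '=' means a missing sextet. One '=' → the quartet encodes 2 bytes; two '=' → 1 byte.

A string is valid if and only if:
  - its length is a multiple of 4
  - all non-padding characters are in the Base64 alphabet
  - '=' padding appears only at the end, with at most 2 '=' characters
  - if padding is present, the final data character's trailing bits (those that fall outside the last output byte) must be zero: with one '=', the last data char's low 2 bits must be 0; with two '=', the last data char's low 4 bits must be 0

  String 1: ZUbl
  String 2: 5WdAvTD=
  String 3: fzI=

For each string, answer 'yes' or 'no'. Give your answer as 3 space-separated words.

Answer: yes no yes

Derivation:
String 1: 'ZUbl' → valid
String 2: '5WdAvTD=' → invalid (bad trailing bits)
String 3: 'fzI=' → valid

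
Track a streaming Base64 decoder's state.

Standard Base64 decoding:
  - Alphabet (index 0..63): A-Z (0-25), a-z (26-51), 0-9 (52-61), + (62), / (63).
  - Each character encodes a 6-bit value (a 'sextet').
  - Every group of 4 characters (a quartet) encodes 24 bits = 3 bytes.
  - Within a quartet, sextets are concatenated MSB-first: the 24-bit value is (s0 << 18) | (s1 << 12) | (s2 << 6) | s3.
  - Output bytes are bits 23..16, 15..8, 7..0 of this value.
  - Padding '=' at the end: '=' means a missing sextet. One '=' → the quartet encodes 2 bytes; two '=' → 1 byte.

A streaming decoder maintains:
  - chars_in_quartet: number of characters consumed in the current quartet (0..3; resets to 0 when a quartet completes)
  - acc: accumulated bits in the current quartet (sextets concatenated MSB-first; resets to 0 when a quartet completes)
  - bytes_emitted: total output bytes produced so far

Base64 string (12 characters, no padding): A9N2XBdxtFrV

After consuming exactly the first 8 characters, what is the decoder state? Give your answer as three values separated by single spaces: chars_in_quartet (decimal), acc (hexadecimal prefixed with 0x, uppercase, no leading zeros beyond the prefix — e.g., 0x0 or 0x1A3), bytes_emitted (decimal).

After char 0 ('A'=0): chars_in_quartet=1 acc=0x0 bytes_emitted=0
After char 1 ('9'=61): chars_in_quartet=2 acc=0x3D bytes_emitted=0
After char 2 ('N'=13): chars_in_quartet=3 acc=0xF4D bytes_emitted=0
After char 3 ('2'=54): chars_in_quartet=4 acc=0x3D376 -> emit 03 D3 76, reset; bytes_emitted=3
After char 4 ('X'=23): chars_in_quartet=1 acc=0x17 bytes_emitted=3
After char 5 ('B'=1): chars_in_quartet=2 acc=0x5C1 bytes_emitted=3
After char 6 ('d'=29): chars_in_quartet=3 acc=0x1705D bytes_emitted=3
After char 7 ('x'=49): chars_in_quartet=4 acc=0x5C1771 -> emit 5C 17 71, reset; bytes_emitted=6

Answer: 0 0x0 6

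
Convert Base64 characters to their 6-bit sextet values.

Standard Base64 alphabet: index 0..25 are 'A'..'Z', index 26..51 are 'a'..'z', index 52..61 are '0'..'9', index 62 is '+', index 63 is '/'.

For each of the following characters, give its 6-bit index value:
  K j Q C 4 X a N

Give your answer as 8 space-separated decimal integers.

Answer: 10 35 16 2 56 23 26 13

Derivation:
'K': A..Z range, ord('K') − ord('A') = 10
'j': a..z range, 26 + ord('j') − ord('a') = 35
'Q': A..Z range, ord('Q') − ord('A') = 16
'C': A..Z range, ord('C') − ord('A') = 2
'4': 0..9 range, 52 + ord('4') − ord('0') = 56
'X': A..Z range, ord('X') − ord('A') = 23
'a': a..z range, 26 + ord('a') − ord('a') = 26
'N': A..Z range, ord('N') − ord('A') = 13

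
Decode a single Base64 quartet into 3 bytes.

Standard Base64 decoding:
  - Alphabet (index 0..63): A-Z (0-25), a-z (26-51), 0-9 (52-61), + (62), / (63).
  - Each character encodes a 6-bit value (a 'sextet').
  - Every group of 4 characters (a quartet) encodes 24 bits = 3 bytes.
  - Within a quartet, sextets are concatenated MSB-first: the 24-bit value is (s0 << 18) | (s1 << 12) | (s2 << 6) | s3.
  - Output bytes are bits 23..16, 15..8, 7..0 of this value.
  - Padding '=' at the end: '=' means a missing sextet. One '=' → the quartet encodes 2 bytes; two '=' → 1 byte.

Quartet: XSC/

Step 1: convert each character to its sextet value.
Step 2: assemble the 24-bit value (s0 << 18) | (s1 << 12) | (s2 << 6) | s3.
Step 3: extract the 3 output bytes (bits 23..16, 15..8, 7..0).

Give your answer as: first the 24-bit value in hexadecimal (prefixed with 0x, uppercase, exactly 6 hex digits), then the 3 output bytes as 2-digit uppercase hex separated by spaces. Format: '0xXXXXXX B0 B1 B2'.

Sextets: X=23, S=18, C=2, /=63
24-bit: (23<<18) | (18<<12) | (2<<6) | 63
      = 0x5C0000 | 0x012000 | 0x000080 | 0x00003F
      = 0x5D20BF
Bytes: (v>>16)&0xFF=5D, (v>>8)&0xFF=20, v&0xFF=BF

Answer: 0x5D20BF 5D 20 BF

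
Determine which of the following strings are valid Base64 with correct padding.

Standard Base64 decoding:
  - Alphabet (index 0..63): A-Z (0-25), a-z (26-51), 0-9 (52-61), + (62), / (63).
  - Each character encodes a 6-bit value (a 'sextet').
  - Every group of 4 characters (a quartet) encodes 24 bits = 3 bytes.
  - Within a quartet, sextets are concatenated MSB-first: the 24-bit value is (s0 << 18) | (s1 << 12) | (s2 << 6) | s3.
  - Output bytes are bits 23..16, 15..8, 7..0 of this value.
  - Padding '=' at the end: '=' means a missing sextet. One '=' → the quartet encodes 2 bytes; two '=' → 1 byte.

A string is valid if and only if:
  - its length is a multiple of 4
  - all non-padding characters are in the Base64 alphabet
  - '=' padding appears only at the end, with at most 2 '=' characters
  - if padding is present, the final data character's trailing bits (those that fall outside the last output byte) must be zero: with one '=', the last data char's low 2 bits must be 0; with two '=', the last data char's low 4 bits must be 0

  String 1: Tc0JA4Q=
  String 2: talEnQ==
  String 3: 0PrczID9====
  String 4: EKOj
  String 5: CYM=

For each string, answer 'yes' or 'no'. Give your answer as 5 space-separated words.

String 1: 'Tc0JA4Q=' → valid
String 2: 'talEnQ==' → valid
String 3: '0PrczID9====' → invalid (4 pad chars (max 2))
String 4: 'EKOj' → valid
String 5: 'CYM=' → valid

Answer: yes yes no yes yes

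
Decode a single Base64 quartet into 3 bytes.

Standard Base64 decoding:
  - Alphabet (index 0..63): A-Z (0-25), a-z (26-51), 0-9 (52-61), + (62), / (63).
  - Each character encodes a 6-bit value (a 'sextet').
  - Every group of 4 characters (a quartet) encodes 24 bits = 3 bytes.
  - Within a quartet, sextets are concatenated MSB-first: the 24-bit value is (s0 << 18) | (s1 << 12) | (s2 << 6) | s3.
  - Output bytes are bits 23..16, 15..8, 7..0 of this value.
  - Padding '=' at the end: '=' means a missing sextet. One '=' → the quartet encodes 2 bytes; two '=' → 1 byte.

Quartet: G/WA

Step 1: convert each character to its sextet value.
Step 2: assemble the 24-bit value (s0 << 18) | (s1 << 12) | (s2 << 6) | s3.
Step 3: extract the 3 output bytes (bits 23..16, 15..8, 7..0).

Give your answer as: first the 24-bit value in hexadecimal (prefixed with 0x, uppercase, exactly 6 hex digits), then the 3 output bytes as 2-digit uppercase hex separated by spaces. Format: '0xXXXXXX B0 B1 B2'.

Sextets: G=6, /=63, W=22, A=0
24-bit: (6<<18) | (63<<12) | (22<<6) | 0
      = 0x180000 | 0x03F000 | 0x000580 | 0x000000
      = 0x1BF580
Bytes: (v>>16)&0xFF=1B, (v>>8)&0xFF=F5, v&0xFF=80

Answer: 0x1BF580 1B F5 80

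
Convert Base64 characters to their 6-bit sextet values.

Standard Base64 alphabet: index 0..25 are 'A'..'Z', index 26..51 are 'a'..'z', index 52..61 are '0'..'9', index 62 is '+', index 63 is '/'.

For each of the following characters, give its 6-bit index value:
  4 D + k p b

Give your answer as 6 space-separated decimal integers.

'4': 0..9 range, 52 + ord('4') − ord('0') = 56
'D': A..Z range, ord('D') − ord('A') = 3
'+': index 62
'k': a..z range, 26 + ord('k') − ord('a') = 36
'p': a..z range, 26 + ord('p') − ord('a') = 41
'b': a..z range, 26 + ord('b') − ord('a') = 27

Answer: 56 3 62 36 41 27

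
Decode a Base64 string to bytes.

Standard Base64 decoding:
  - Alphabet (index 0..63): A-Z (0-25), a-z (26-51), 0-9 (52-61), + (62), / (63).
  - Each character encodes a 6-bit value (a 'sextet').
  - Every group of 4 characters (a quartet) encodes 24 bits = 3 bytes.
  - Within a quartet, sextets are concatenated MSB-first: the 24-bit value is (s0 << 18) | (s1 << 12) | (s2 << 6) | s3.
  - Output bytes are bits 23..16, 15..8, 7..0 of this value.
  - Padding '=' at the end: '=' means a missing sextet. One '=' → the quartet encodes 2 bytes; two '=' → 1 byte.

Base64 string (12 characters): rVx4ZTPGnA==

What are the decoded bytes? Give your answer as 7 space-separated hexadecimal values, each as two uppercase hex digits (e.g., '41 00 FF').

After char 0 ('r'=43): chars_in_quartet=1 acc=0x2B bytes_emitted=0
After char 1 ('V'=21): chars_in_quartet=2 acc=0xAD5 bytes_emitted=0
After char 2 ('x'=49): chars_in_quartet=3 acc=0x2B571 bytes_emitted=0
After char 3 ('4'=56): chars_in_quartet=4 acc=0xAD5C78 -> emit AD 5C 78, reset; bytes_emitted=3
After char 4 ('Z'=25): chars_in_quartet=1 acc=0x19 bytes_emitted=3
After char 5 ('T'=19): chars_in_quartet=2 acc=0x653 bytes_emitted=3
After char 6 ('P'=15): chars_in_quartet=3 acc=0x194CF bytes_emitted=3
After char 7 ('G'=6): chars_in_quartet=4 acc=0x6533C6 -> emit 65 33 C6, reset; bytes_emitted=6
After char 8 ('n'=39): chars_in_quartet=1 acc=0x27 bytes_emitted=6
After char 9 ('A'=0): chars_in_quartet=2 acc=0x9C0 bytes_emitted=6
Padding '==': partial quartet acc=0x9C0 -> emit 9C; bytes_emitted=7

Answer: AD 5C 78 65 33 C6 9C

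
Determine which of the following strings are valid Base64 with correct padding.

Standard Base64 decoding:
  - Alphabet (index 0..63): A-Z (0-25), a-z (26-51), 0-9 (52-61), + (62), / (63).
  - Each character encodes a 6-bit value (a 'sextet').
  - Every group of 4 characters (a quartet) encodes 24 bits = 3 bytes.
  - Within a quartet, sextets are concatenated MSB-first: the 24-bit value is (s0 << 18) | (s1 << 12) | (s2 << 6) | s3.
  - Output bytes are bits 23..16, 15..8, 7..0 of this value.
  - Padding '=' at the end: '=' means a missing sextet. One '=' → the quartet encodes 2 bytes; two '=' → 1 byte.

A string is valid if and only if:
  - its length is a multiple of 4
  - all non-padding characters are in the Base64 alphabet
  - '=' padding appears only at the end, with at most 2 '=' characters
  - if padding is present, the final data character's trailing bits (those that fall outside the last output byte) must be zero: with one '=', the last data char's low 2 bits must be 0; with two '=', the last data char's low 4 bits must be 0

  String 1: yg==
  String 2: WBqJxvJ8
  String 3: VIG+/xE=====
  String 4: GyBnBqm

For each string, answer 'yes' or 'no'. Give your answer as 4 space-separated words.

String 1: 'yg==' → valid
String 2: 'WBqJxvJ8' → valid
String 3: 'VIG+/xE=====' → invalid (5 pad chars (max 2))
String 4: 'GyBnBqm' → invalid (len=7 not mult of 4)

Answer: yes yes no no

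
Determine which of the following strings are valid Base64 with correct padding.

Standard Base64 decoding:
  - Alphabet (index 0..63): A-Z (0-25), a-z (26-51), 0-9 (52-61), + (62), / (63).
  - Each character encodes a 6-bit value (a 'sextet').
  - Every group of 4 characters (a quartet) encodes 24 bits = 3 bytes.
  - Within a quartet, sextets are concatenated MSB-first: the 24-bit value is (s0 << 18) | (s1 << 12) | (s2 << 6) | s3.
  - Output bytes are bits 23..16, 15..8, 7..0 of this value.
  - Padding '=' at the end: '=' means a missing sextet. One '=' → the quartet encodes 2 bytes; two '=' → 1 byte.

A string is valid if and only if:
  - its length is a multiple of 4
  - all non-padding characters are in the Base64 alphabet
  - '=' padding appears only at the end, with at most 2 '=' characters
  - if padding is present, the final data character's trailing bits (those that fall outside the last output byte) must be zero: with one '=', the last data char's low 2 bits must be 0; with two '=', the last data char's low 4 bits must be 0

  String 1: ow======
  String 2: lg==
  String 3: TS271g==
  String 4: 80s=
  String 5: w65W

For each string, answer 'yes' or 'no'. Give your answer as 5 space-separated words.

Answer: no yes yes yes yes

Derivation:
String 1: 'ow======' → invalid (6 pad chars (max 2))
String 2: 'lg==' → valid
String 3: 'TS271g==' → valid
String 4: '80s=' → valid
String 5: 'w65W' → valid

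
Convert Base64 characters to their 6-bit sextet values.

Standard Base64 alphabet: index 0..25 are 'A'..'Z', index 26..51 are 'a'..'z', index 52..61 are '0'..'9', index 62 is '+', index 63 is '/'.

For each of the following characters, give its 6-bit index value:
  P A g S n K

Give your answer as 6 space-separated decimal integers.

'P': A..Z range, ord('P') − ord('A') = 15
'A': A..Z range, ord('A') − ord('A') = 0
'g': a..z range, 26 + ord('g') − ord('a') = 32
'S': A..Z range, ord('S') − ord('A') = 18
'n': a..z range, 26 + ord('n') − ord('a') = 39
'K': A..Z range, ord('K') − ord('A') = 10

Answer: 15 0 32 18 39 10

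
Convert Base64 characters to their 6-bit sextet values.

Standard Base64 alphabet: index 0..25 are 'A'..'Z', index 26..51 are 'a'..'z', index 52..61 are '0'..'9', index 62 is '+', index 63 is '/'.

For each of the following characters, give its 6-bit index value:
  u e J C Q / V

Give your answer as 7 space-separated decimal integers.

'u': a..z range, 26 + ord('u') − ord('a') = 46
'e': a..z range, 26 + ord('e') − ord('a') = 30
'J': A..Z range, ord('J') − ord('A') = 9
'C': A..Z range, ord('C') − ord('A') = 2
'Q': A..Z range, ord('Q') − ord('A') = 16
'/': index 63
'V': A..Z range, ord('V') − ord('A') = 21

Answer: 46 30 9 2 16 63 21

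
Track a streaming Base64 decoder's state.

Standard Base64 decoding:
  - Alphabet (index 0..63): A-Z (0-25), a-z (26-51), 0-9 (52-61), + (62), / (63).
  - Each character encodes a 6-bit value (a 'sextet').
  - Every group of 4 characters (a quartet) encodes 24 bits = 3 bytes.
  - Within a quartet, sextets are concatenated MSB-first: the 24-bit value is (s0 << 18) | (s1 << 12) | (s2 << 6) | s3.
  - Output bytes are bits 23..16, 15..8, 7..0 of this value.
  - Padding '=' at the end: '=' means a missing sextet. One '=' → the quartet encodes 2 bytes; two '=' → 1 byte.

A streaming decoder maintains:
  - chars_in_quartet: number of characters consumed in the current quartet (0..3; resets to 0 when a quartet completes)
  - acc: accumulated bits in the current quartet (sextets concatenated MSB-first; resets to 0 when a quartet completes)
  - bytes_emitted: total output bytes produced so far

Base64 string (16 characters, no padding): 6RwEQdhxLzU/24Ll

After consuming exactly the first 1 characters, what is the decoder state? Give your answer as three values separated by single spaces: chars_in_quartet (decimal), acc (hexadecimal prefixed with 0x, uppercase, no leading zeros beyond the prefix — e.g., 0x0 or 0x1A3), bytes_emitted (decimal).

After char 0 ('6'=58): chars_in_quartet=1 acc=0x3A bytes_emitted=0

Answer: 1 0x3A 0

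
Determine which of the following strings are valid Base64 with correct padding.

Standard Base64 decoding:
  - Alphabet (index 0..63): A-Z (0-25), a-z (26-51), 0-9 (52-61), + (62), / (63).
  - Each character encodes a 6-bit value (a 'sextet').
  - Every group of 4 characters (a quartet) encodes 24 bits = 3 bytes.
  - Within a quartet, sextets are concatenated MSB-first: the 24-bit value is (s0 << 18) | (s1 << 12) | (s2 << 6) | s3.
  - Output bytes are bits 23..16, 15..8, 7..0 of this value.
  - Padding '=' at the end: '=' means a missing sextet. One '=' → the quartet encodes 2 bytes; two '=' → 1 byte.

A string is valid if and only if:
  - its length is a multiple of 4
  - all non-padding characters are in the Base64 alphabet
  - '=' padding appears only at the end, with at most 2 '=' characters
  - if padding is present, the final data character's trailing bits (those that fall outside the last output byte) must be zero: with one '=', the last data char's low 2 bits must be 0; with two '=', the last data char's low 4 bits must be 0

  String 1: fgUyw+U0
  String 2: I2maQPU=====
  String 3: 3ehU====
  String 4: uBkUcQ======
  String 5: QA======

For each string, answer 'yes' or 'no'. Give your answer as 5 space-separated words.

Answer: yes no no no no

Derivation:
String 1: 'fgUyw+U0' → valid
String 2: 'I2maQPU=====' → invalid (5 pad chars (max 2))
String 3: '3ehU====' → invalid (4 pad chars (max 2))
String 4: 'uBkUcQ======' → invalid (6 pad chars (max 2))
String 5: 'QA======' → invalid (6 pad chars (max 2))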